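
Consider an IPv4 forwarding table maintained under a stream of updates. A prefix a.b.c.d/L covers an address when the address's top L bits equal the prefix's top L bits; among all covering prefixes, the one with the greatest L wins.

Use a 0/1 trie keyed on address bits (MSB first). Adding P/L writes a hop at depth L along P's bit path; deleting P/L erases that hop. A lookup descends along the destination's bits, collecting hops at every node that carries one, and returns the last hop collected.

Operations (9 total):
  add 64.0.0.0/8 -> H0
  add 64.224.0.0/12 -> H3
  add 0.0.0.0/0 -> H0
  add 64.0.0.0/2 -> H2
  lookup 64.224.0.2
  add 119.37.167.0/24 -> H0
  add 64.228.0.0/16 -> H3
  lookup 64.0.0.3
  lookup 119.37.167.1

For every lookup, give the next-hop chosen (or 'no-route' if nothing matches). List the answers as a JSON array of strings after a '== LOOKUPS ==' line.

Trace:
  add 64.0.0.0/8 -> H0 at depth 8
  add 64.224.0.0/12 -> H3 at depth 12
  add 0.0.0.0/0 -> H0 at depth 0
  add 64.0.0.0/2 -> H2 at depth 2
  ? 64.224.0.2  path d0:H0→d1:-→d2:H2→d3:-→d4:-→d5:-→d6:-→d7:-→d8:H0→d9:-→d10:-→d11:-→d12:H3  best=H3
  add 119.37.167.0/24 -> H0 at depth 24
  add 64.228.0.0/16 -> H3 at depth 16
  ? 64.0.0.3  path d0:H0→d1:-→d2:H2→d3:-→d4:-→d5:-→d6:-→d7:-→d8:H0  best=H0
  ? 119.37.167.1  path d0:H0→d1:-→d2:H2→d3:-→d4:-→d5:-→d6:-→d7:-→d8:-→d9:-→d10:-→d11:-→d12:-→d13:-→d14:-→d15:-→d16:-→d17:-→d18:-→d19:-→d20:-→d21:-→d22:-→d23:-→d24:H0  best=H0

== LOOKUPS ==
["H3","H0","H0"]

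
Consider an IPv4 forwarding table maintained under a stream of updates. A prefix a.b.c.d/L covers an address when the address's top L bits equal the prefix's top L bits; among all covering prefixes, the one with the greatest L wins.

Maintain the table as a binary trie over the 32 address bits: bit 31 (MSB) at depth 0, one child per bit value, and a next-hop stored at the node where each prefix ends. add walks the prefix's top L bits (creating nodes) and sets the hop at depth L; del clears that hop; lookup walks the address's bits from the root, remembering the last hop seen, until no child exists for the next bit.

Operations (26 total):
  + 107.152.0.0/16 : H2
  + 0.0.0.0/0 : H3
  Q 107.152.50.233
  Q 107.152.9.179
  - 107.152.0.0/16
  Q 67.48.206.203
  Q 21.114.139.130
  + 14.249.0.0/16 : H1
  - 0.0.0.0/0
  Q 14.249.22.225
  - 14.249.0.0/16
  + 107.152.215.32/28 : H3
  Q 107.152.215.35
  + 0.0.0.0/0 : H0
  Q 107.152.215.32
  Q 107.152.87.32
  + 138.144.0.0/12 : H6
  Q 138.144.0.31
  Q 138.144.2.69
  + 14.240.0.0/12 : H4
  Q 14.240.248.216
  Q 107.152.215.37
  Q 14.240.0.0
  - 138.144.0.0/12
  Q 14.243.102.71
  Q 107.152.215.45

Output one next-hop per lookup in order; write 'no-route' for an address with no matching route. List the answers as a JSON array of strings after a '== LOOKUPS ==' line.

Apply in order:
  add 107.152.0.0/16 -> H2 at depth 16
  add 0.0.0.0/0 -> H3 at depth 0
  Q 107.152.50.233: descend 0110101110011000 ; hops seen [H3,H2] ; pick H2
  Q 107.152.9.179: descend 0110101110011000 ; hops seen [H3,H2] ; pick H2
  - 107.152.0.0/16 clear@16
  Q 67.48.206.203: descend 01 ; hops seen [H3] ; pick H3
  Q 21.114.139.130: descend 0 ; hops seen [H3] ; pick H3
  add 14.249.0.0/16 -> H1 at depth 16
  - 0.0.0.0/0 clear@0
  Q 14.249.22.225: descend 0000111011111001 ; hops seen [H1] ; pick H1
  - 14.249.0.0/16 clear@16
  add 107.152.215.32/28 -> H3 at depth 28
  Q 107.152.215.35: descend 0110101110011000110101110010 ; hops seen [H3] ; pick H3
  add 0.0.0.0/0 -> H0 at depth 0
  Q 107.152.215.32: descend 0110101110011000110101110010 ; hops seen [H0,H3] ; pick H3
  Q 107.152.87.32: descend 0110101110011000 ; hops seen [H0] ; pick H0
  add 138.144.0.0/12 -> H6 at depth 12
  Q 138.144.0.31: descend 100010101001 ; hops seen [H0,H6] ; pick H6
  Q 138.144.2.69: descend 100010101001 ; hops seen [H0,H6] ; pick H6
  add 14.240.0.0/12 -> H4 at depth 12
  Q 14.240.248.216: descend 000011101111 ; hops seen [H0,H4] ; pick H4
  Q 107.152.215.37: descend 0110101110011000110101110010 ; hops seen [H0,H3] ; pick H3
  Q 14.240.0.0: descend 000011101111 ; hops seen [H0,H4] ; pick H4
  - 138.144.0.0/12 clear@12
  Q 14.243.102.71: descend 000011101111 ; hops seen [H0,H4] ; pick H4
  Q 107.152.215.45: descend 0110101110011000110101110010 ; hops seen [H0,H3] ; pick H3

== LOOKUPS ==
["H2","H2","H3","H3","H1","H3","H3","H0","H6","H6","H4","H3","H4","H4","H3"]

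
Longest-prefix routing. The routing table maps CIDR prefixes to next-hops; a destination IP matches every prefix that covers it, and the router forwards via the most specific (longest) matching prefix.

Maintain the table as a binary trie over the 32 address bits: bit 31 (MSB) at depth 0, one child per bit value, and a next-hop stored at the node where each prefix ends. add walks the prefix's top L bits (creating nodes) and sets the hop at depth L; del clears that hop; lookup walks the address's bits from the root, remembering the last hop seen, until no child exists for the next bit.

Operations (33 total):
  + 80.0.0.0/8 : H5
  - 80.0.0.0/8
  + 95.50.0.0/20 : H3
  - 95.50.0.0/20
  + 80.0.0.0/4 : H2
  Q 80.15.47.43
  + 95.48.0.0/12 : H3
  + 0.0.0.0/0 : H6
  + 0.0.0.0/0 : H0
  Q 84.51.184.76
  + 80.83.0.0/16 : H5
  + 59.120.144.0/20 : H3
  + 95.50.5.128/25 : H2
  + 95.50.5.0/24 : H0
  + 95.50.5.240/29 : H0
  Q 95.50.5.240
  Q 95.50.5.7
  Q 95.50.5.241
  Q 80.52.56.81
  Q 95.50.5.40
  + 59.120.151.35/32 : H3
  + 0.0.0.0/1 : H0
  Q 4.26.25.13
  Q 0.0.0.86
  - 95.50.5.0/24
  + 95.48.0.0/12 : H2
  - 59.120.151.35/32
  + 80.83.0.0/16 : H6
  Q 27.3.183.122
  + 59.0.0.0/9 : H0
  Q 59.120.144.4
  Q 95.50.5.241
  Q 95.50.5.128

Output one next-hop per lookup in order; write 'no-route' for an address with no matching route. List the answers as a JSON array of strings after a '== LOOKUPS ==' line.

Trace:
  + 80.0.0.0/8 (H5) depth=8
  del 80.0.0.0/8 (clear depth 8)
  + 95.50.0.0/20 (H3) depth=20
  del 95.50.0.0/20 (clear depth 20)
  + 80.0.0.0/4 (H2) depth=4
  Q 80.15.47.43: descend 01010000 ; hops seen [H2] ; pick H2
  + 95.48.0.0/12 (H3) depth=12
  + 0.0.0.0/0 (H6) depth=0
  + 0.0.0.0/0 (H0) depth=0
  Q 84.51.184.76: descend 01010 ; hops seen [H0,H2] ; pick H2
  + 80.83.0.0/16 (H5) depth=16
  + 59.120.144.0/20 (H3) depth=20
  + 95.50.5.128/25 (H2) depth=25
  + 95.50.5.0/24 (H0) depth=24
  + 95.50.5.240/29 (H0) depth=29
  Q 95.50.5.240: descend 01011111001100100000010111110 ; hops seen [H0,H2,H3,H0,H2,H0] ; pick H0
  Q 95.50.5.7: descend 010111110011001000000101 ; hops seen [H0,H2,H3,H0] ; pick H0
  Q 95.50.5.241: descend 01011111001100100000010111110 ; hops seen [H0,H2,H3,H0,H2,H0] ; pick H0
  Q 80.52.56.81: descend 010100000 ; hops seen [H0,H2] ; pick H2
  Q 95.50.5.40: descend 010111110011001000000101 ; hops seen [H0,H2,H3,H0] ; pick H0
  + 59.120.151.35/32 (H3) depth=32
  + 0.0.0.0/1 (H0) depth=1
  Q 4.26.25.13: descend 00 ; hops seen [H0,H0] ; pick H0
  Q 0.0.0.86: descend 00 ; hops seen [H0,H0] ; pick H0
  del 95.50.5.0/24 (clear depth 24)
  + 95.48.0.0/12 (H2) depth=12
  del 59.120.151.35/32 (clear depth 32)
  + 80.83.0.0/16 (H6) depth=16
  Q 27.3.183.122: descend 00 ; hops seen [H0,H0] ; pick H0
  + 59.0.0.0/9 (H0) depth=9
  Q 59.120.144.4: descend 001110110111100010010 ; hops seen [H0,H0,H0,H3] ; pick H3
  Q 95.50.5.241: descend 01011111001100100000010111110 ; hops seen [H0,H0,H2,H2,H2,H0] ; pick H0
  Q 95.50.5.128: descend 0101111100110010000001011 ; hops seen [H0,H0,H2,H2,H2] ; pick H2

== LOOKUPS ==
["H2","H2","H0","H0","H0","H2","H0","H0","H0","H0","H3","H0","H2"]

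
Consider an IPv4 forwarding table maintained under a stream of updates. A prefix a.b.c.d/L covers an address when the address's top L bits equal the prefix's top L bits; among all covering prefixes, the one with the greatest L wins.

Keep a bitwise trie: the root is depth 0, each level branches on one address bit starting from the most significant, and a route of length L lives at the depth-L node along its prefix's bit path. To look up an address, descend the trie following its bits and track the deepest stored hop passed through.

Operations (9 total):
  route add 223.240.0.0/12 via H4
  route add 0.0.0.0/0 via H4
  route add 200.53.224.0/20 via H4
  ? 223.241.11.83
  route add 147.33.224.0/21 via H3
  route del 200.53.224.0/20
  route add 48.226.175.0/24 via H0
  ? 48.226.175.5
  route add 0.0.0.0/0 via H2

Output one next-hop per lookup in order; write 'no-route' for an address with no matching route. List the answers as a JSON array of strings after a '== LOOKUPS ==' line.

Apply in order:
  add 223.240.0.0/12 -> H4 at depth 12
  add 0.0.0.0/0 -> H4 at depth 0
  add 200.53.224.0/20 -> H4 at depth 20
  lookup 223.241.11.83: bits 110111111111 walk d0:H4→d1:-→d2:-→d3:-→d4:-→d5:-→d6:-→d7:-→d8:-→d9:-→d10:-→d11:-→d12:H4 -> H4
  add 147.33.224.0/21 -> H3 at depth 21
  - 200.53.224.0/20 clear@20
  add 48.226.175.0/24 -> H0 at depth 24
  lookup 48.226.175.5: bits 001100001110001010101111 walk d0:H4→d1:-→d2:-→d3:-→d4:-→d5:-→d6:-→d7:-→d8:-→d9:-→d10:-→d11:-→d12:-→d13:-→d14:-→d15:-→d16:-→d17:-→d18:-→d19:-→d20:-→d21:-→d22:-→d23:-→d24:H0 -> H0
  add 0.0.0.0/0 -> H2 at depth 0

== LOOKUPS ==
["H4","H0"]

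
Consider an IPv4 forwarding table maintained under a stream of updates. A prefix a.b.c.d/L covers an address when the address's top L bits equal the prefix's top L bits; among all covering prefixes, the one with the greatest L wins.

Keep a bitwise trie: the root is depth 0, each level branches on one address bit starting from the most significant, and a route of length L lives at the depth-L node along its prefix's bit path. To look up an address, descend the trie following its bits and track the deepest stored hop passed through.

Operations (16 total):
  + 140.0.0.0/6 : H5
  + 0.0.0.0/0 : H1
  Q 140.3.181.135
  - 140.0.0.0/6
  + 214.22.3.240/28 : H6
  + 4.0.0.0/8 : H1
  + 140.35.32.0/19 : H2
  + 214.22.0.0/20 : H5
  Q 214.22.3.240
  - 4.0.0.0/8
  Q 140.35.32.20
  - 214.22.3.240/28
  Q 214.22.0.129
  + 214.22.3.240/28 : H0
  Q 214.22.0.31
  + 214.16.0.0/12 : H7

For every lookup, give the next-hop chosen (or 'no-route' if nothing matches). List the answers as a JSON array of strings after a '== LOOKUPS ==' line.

Trace:
  add 140.0.0.0/6 -> H5 at depth 6
  add 0.0.0.0/0 -> H1 at depth 0
  Q 140.3.181.135: descend 100011 ; hops seen [H1,H5] ; pick H5
  del 140.0.0.0/6 (clear depth 6)
  add 214.22.3.240/28 -> H6 at depth 28
  add 4.0.0.0/8 -> H1 at depth 8
  add 140.35.32.0/19 -> H2 at depth 19
  add 214.22.0.0/20 -> H5 at depth 20
  Q 214.22.3.240: descend 1101011000010110000000111111 ; hops seen [H1,H5,H6] ; pick H6
  del 4.0.0.0/8 (clear depth 8)
  Q 140.35.32.20: descend 1000110000100011001 ; hops seen [H1,H2] ; pick H2
  del 214.22.3.240/28 (clear depth 28)
  Q 214.22.0.129: descend 1101011000010110000000 ; hops seen [H1,H5] ; pick H5
  add 214.22.3.240/28 -> H0 at depth 28
  Q 214.22.0.31: descend 1101011000010110000000 ; hops seen [H1,H5] ; pick H5
  add 214.16.0.0/12 -> H7 at depth 12

== LOOKUPS ==
["H5","H6","H2","H5","H5"]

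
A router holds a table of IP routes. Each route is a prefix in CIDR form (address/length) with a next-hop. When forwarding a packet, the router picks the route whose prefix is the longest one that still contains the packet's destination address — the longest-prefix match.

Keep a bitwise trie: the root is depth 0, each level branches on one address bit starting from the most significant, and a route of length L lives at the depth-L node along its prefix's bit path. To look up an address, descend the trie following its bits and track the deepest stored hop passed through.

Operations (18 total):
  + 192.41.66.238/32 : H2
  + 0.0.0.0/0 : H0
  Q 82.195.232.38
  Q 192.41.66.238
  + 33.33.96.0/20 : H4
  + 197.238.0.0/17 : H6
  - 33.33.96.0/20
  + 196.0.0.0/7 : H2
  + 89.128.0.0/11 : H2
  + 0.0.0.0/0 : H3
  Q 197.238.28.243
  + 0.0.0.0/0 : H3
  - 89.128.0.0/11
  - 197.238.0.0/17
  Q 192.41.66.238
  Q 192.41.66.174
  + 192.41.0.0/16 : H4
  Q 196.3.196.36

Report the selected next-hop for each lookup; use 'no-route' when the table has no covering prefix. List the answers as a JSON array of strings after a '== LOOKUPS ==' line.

Trace:
  + 192.41.66.238/32 (H2) depth=32
  + 0.0.0.0/0 (H0) depth=0
  ? 82.195.232.38  path d0:H0  best=H0
  ? 192.41.66.238  path d0:H0→d1:-→d2:-→d3:-→d4:-→d5:-→d6:-→d7:-→d8:-→d9:-→d10:-→d11:-→d12:-→d13:-→d14:-→d15:-→d16:-→d17:-→d18:-→d19:-→d20:-→d21:-→d22:-→d23:-→d24:-→d25:-→d26:-→d27:-→d28:-→d29:-→d30:-→d31:-→d32:H2  best=H2
  + 33.33.96.0/20 (H4) depth=20
  + 197.238.0.0/17 (H6) depth=17
  - 33.33.96.0/20 clear@20
  + 196.0.0.0/7 (H2) depth=7
  + 89.128.0.0/11 (H2) depth=11
  + 0.0.0.0/0 (H3) depth=0
  ? 197.238.28.243  path d0:H3→d1:-→d2:-→d3:-→d4:-→d5:-→d6:-→d7:H2→d8:-→d9:-→d10:-→d11:-→d12:-→d13:-→d14:-→d15:-→d16:-→d17:H6  best=H6
  + 0.0.0.0/0 (H3) depth=0
  - 89.128.0.0/11 clear@11
  - 197.238.0.0/17 clear@17
  ? 192.41.66.238  path d0:H3→d1:-→d2:-→d3:-→d4:-→d5:-→d6:-→d7:-→d8:-→d9:-→d10:-→d11:-→d12:-→d13:-→d14:-→d15:-→d16:-→d17:-→d18:-→d19:-→d20:-→d21:-→d22:-→d23:-→d24:-→d25:-→d26:-→d27:-→d28:-→d29:-→d30:-→d31:-→d32:H2  best=H2
  ? 192.41.66.174  path d0:H3→d1:-→d2:-→d3:-→d4:-→d5:-→d6:-→d7:-→d8:-→d9:-→d10:-→d11:-→d12:-→d13:-→d14:-→d15:-→d16:-→d17:-→d18:-→d19:-→d20:-→d21:-→d22:-→d23:-→d24:-→d25:-  best=H3
  + 192.41.0.0/16 (H4) depth=16
  ? 196.3.196.36  path d0:H3→d1:-→d2:-→d3:-→d4:-→d5:-→d6:-→d7:H2  best=H2

== LOOKUPS ==
["H0","H2","H6","H2","H3","H2"]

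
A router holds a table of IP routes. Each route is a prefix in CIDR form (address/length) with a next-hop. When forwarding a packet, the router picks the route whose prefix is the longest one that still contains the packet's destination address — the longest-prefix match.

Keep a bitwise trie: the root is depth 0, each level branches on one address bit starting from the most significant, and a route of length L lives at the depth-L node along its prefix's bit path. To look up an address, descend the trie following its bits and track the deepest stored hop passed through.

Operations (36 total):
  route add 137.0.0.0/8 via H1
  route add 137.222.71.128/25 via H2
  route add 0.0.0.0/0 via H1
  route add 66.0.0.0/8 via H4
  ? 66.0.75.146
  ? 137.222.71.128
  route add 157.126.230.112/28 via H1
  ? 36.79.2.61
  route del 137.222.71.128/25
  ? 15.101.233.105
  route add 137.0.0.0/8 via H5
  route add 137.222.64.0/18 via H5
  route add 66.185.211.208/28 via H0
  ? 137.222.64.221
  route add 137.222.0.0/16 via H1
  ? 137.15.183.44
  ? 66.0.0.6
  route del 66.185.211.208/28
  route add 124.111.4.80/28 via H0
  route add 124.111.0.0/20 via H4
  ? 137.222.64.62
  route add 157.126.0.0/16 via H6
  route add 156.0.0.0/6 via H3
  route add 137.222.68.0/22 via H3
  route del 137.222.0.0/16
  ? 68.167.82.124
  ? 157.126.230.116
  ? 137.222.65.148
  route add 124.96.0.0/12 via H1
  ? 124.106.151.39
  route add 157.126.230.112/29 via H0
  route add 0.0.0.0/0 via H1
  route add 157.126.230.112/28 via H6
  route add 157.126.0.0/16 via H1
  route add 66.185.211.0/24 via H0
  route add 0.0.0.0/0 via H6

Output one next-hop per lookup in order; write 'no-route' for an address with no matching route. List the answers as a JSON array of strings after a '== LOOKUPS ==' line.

Trace:
  add 137.0.0.0/8 -> H1 at depth 8
  add 137.222.71.128/25 -> H2 at depth 25
  add 0.0.0.0/0 -> H1 at depth 0
  add 66.0.0.0/8 -> H4 at depth 8
  lookup 66.0.75.146: bits 01000010 walk d0:H1→d1:-→d2:-→d3:-→d4:-→d5:-→d6:-→d7:-→d8:H4 -> H4
  lookup 137.222.71.128: bits 1000100111011110010001111 walk d0:H1→d1:-→d2:-→d3:-→d4:-→d5:-→d6:-→d7:-→d8:H1→d9:-→d10:-→d11:-→d12:-→d13:-→d14:-→d15:-→d16:-→d17:-→d18:-→d19:-→d20:-→d21:-→d22:-→d23:-→d24:-→d25:H2 -> H2
  add 157.126.230.112/28 -> H1 at depth 28
  lookup 36.79.2.61: bits 0 walk d0:H1→d1:- -> H1
  - 137.222.71.128/25 clear@25
  lookup 15.101.233.105: bits 0 walk d0:H1→d1:- -> H1
  add 137.0.0.0/8 -> H5 at depth 8
  add 137.222.64.0/18 -> H5 at depth 18
  add 66.185.211.208/28 -> H0 at depth 28
  lookup 137.222.64.221: bits 100010011101111001000 walk d0:H1→d1:-→d2:-→d3:-→d4:-→d5:-→d6:-→d7:-→d8:H5→d9:-→d10:-→d11:-→d12:-→d13:-→d14:-→d15:-→d16:-→d17:-→d18:H5→d19:-→d20:-→d21:- -> H5
  add 137.222.0.0/16 -> H1 at depth 16
  lookup 137.15.183.44: bits 10001001 walk d0:H1→d1:-→d2:-→d3:-→d4:-→d5:-→d6:-→d7:-→d8:H5 -> H5
  lookup 66.0.0.6: bits 01000010 walk d0:H1→d1:-→d2:-→d3:-→d4:-→d5:-→d6:-→d7:-→d8:H4 -> H4
  - 66.185.211.208/28 clear@28
  add 124.111.4.80/28 -> H0 at depth 28
  add 124.111.0.0/20 -> H4 at depth 20
  lookup 137.222.64.62: bits 100010011101111001000 walk d0:H1→d1:-→d2:-→d3:-→d4:-→d5:-→d6:-→d7:-→d8:H5→d9:-→d10:-→d11:-→d12:-→d13:-→d14:-→d15:-→d16:H1→d17:-→d18:H5→d19:-→d20:-→d21:- -> H5
  add 157.126.0.0/16 -> H6 at depth 16
  add 156.0.0.0/6 -> H3 at depth 6
  add 137.222.68.0/22 -> H3 at depth 22
  - 137.222.0.0/16 clear@16
  lookup 68.167.82.124: bits 01000 walk d0:H1→d1:-→d2:-→d3:-→d4:-→d5:- -> H1
  lookup 157.126.230.116: bits 1001110101111110111001100111 walk d0:H1→d1:-→d2:-→d3:-→d4:-→d5:-→d6:H3→d7:-→d8:-→d9:-→d10:-→d11:-→d12:-→d13:-→d14:-→d15:-→d16:H6→d17:-→d18:-→d19:-→d20:-→d21:-→d22:-→d23:-→d24:-→d25:-→d26:-→d27:-→d28:H1 -> H1
  lookup 137.222.65.148: bits 100010011101111001000 walk d0:H1→d1:-→d2:-→d3:-→d4:-→d5:-→d6:-→d7:-→d8:H5→d9:-→d10:-→d11:-→d12:-→d13:-→d14:-→d15:-→d16:-→d17:-→d18:H5→d19:-→d20:-→d21:- -> H5
  add 124.96.0.0/12 -> H1 at depth 12
  lookup 124.106.151.39: bits 0111110001101 walk d0:H1→d1:-→d2:-→d3:-→d4:-→d5:-→d6:-→d7:-→d8:-→d9:-→d10:-→d11:-→d12:H1→d13:- -> H1
  add 157.126.230.112/29 -> H0 at depth 29
  add 0.0.0.0/0 -> H1 at depth 0
  add 157.126.230.112/28 -> H6 at depth 28
  add 157.126.0.0/16 -> H1 at depth 16
  add 66.185.211.0/24 -> H0 at depth 24
  add 0.0.0.0/0 -> H6 at depth 0

== LOOKUPS ==
["H4","H2","H1","H1","H5","H5","H4","H5","H1","H1","H5","H1"]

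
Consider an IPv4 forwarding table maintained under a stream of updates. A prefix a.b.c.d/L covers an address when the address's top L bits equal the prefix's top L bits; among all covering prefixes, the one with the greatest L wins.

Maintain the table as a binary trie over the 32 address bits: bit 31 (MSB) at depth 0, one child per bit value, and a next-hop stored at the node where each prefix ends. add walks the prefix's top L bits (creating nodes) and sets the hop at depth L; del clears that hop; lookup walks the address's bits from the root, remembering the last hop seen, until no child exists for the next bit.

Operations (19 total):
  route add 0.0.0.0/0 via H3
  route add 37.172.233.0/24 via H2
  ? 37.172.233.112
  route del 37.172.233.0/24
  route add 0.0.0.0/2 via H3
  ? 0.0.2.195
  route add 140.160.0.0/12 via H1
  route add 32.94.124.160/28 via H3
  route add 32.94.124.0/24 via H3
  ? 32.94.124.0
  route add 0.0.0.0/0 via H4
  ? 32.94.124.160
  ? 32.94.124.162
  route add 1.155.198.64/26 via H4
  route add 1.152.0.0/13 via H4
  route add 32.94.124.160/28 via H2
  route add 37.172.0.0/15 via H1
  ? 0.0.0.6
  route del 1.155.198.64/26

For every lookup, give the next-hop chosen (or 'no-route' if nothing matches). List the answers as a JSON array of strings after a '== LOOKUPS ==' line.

Process each operation:
  add 0.0.0.0/0 -> H3 at depth 0
  add 37.172.233.0/24 -> H2 at depth 24
  ? 37.172.233.112  path d0:H3→d1:-→d2:-→d3:-→d4:-→d5:-→d6:-→d7:-→d8:-→d9:-→d10:-→d11:-→d12:-→d13:-→d14:-→d15:-→d16:-→d17:-→d18:-→d19:-→d20:-→d21:-→d22:-→d23:-→d24:H2  best=H2
  del 37.172.233.0/24 (clear depth 24)
  add 0.0.0.0/2 -> H3 at depth 2
  ? 0.0.2.195  path d0:H3→d1:-→d2:H3  best=H3
  add 140.160.0.0/12 -> H1 at depth 12
  add 32.94.124.160/28 -> H3 at depth 28
  add 32.94.124.0/24 -> H3 at depth 24
  ? 32.94.124.0  path d0:H3→d1:-→d2:H3→d3:-→d4:-→d5:-→d6:-→d7:-→d8:-→d9:-→d10:-→d11:-→d12:-→d13:-→d14:-→d15:-→d16:-→d17:-→d18:-→d19:-→d20:-→d21:-→d22:-→d23:-→d24:H3  best=H3
  add 0.0.0.0/0 -> H4 at depth 0
  ? 32.94.124.160  path d0:H4→d1:-→d2:H3→d3:-→d4:-→d5:-→d6:-→d7:-→d8:-→d9:-→d10:-→d11:-→d12:-→d13:-→d14:-→d15:-→d16:-→d17:-→d18:-→d19:-→d20:-→d21:-→d22:-→d23:-→d24:H3→d25:-→d26:-→d27:-→d28:H3  best=H3
  ? 32.94.124.162  path d0:H4→d1:-→d2:H3→d3:-→d4:-→d5:-→d6:-→d7:-→d8:-→d9:-→d10:-→d11:-→d12:-→d13:-→d14:-→d15:-→d16:-→d17:-→d18:-→d19:-→d20:-→d21:-→d22:-→d23:-→d24:H3→d25:-→d26:-→d27:-→d28:H3  best=H3
  add 1.155.198.64/26 -> H4 at depth 26
  add 1.152.0.0/13 -> H4 at depth 13
  add 32.94.124.160/28 -> H2 at depth 28
  add 37.172.0.0/15 -> H1 at depth 15
  ? 0.0.0.6  path d0:H4→d1:-→d2:H3→d3:-→d4:-→d5:-→d6:-→d7:-  best=H3
  del 1.155.198.64/26 (clear depth 26)

== LOOKUPS ==
["H2","H3","H3","H3","H3","H3"]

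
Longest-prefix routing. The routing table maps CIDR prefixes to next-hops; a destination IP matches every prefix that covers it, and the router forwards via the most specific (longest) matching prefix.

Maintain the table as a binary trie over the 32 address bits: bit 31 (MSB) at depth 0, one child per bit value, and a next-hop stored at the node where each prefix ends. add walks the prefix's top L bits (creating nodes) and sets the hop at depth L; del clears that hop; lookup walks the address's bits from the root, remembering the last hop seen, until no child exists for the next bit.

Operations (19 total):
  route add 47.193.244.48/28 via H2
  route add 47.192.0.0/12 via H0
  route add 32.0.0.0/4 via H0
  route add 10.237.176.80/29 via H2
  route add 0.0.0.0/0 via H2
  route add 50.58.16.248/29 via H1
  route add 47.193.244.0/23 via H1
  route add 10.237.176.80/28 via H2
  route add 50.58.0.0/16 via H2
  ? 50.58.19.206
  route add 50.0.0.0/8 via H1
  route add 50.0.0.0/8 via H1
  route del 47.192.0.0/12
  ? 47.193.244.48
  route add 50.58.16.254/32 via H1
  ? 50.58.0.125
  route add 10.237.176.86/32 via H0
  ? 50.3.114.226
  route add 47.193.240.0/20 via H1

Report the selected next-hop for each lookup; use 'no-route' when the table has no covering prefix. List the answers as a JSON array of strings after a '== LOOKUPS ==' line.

Trace:
  + 47.193.244.48/28 (H2) depth=28
  + 47.192.0.0/12 (H0) depth=12
  + 32.0.0.0/4 (H0) depth=4
  + 10.237.176.80/29 (H2) depth=29
  + 0.0.0.0/0 (H2) depth=0
  + 50.58.16.248/29 (H1) depth=29
  + 47.193.244.0/23 (H1) depth=23
  + 10.237.176.80/28 (H2) depth=28
  + 50.58.0.0/16 (H2) depth=16
  ? 50.58.19.206  path d0:H2→d1:-→d2:-→d3:-→d4:-→d5:-→d6:-→d7:-→d8:-→d9:-→d10:-→d11:-→d12:-→d13:-→d14:-→d15:-→d16:H2→d17:-→d18:-→d19:-→d20:-→d21:-→d22:-  best=H2
  + 50.0.0.0/8 (H1) depth=8
  + 50.0.0.0/8 (H1) depth=8
  - 47.192.0.0/12 clear@12
  ? 47.193.244.48  path d0:H2→d1:-→d2:-→d3:-→d4:H0→d5:-→d6:-→d7:-→d8:-→d9:-→d10:-→d11:-→d12:-→d13:-→d14:-→d15:-→d16:-→d17:-→d18:-→d19:-→d20:-→d21:-→d22:-→d23:H1→d24:-→d25:-→d26:-→d27:-→d28:H2  best=H2
  + 50.58.16.254/32 (H1) depth=32
  ? 50.58.0.125  path d0:H2→d1:-→d2:-→d3:-→d4:-→d5:-→d6:-→d7:-→d8:H1→d9:-→d10:-→d11:-→d12:-→d13:-→d14:-→d15:-→d16:H2→d17:-→d18:-→d19:-  best=H2
  + 10.237.176.86/32 (H0) depth=32
  ? 50.3.114.226  path d0:H2→d1:-→d2:-→d3:-→d4:-→d5:-→d6:-→d7:-→d8:H1→d9:-→d10:-  best=H1
  + 47.193.240.0/20 (H1) depth=20

== LOOKUPS ==
["H2","H2","H2","H1"]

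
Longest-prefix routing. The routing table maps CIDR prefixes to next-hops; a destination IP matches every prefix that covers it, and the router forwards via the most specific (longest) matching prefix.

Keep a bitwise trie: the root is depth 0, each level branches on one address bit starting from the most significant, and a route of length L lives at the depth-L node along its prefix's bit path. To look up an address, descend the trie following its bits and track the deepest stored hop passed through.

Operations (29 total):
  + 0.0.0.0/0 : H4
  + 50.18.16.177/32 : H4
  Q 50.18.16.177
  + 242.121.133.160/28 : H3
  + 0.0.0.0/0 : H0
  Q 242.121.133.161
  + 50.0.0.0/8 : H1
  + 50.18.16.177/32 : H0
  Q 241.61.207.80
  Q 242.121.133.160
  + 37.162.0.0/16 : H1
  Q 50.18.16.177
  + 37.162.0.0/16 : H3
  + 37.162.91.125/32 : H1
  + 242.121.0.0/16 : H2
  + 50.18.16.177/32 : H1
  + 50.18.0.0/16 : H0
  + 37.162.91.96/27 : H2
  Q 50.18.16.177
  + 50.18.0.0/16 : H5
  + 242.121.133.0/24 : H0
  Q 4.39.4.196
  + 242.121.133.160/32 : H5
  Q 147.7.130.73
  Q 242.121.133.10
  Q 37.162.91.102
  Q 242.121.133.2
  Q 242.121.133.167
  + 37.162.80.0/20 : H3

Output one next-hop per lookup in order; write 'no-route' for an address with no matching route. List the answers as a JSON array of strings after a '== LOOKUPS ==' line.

Apply in order:
  + 0.0.0.0/0 (H4) depth=0
  + 50.18.16.177/32 (H4) depth=32
  Q 50.18.16.177: descend 00110010000100100001000010110001 ; hops seen [H4,H4] ; pick H4
  + 242.121.133.160/28 (H3) depth=28
  + 0.0.0.0/0 (H0) depth=0
  Q 242.121.133.161: descend 1111001001111001100001011010 ; hops seen [H0,H3] ; pick H3
  + 50.0.0.0/8 (H1) depth=8
  + 50.18.16.177/32 (H0) depth=32
  Q 241.61.207.80: descend 111100 ; hops seen [H0] ; pick H0
  Q 242.121.133.160: descend 1111001001111001100001011010 ; hops seen [H0,H3] ; pick H3
  + 37.162.0.0/16 (H1) depth=16
  Q 50.18.16.177: descend 00110010000100100001000010110001 ; hops seen [H0,H1,H0] ; pick H0
  + 37.162.0.0/16 (H3) depth=16
  + 37.162.91.125/32 (H1) depth=32
  + 242.121.0.0/16 (H2) depth=16
  + 50.18.16.177/32 (H1) depth=32
  + 50.18.0.0/16 (H0) depth=16
  + 37.162.91.96/27 (H2) depth=27
  Q 50.18.16.177: descend 00110010000100100001000010110001 ; hops seen [H0,H1,H0,H1] ; pick H1
  + 50.18.0.0/16 (H5) depth=16
  + 242.121.133.0/24 (H0) depth=24
  Q 4.39.4.196: descend 00 ; hops seen [H0] ; pick H0
  + 242.121.133.160/32 (H5) depth=32
  Q 147.7.130.73: descend 1 ; hops seen [H0] ; pick H0
  Q 242.121.133.10: descend 111100100111100110000101 ; hops seen [H0,H2,H0] ; pick H0
  Q 37.162.91.102: descend 001001011010001001011011011 ; hops seen [H0,H3,H2] ; pick H2
  Q 242.121.133.2: descend 111100100111100110000101 ; hops seen [H0,H2,H0] ; pick H0
  Q 242.121.133.167: descend 11110010011110011000010110100 ; hops seen [H0,H2,H0,H3] ; pick H3
  + 37.162.80.0/20 (H3) depth=20

== LOOKUPS ==
["H4","H3","H0","H3","H0","H1","H0","H0","H0","H2","H0","H3"]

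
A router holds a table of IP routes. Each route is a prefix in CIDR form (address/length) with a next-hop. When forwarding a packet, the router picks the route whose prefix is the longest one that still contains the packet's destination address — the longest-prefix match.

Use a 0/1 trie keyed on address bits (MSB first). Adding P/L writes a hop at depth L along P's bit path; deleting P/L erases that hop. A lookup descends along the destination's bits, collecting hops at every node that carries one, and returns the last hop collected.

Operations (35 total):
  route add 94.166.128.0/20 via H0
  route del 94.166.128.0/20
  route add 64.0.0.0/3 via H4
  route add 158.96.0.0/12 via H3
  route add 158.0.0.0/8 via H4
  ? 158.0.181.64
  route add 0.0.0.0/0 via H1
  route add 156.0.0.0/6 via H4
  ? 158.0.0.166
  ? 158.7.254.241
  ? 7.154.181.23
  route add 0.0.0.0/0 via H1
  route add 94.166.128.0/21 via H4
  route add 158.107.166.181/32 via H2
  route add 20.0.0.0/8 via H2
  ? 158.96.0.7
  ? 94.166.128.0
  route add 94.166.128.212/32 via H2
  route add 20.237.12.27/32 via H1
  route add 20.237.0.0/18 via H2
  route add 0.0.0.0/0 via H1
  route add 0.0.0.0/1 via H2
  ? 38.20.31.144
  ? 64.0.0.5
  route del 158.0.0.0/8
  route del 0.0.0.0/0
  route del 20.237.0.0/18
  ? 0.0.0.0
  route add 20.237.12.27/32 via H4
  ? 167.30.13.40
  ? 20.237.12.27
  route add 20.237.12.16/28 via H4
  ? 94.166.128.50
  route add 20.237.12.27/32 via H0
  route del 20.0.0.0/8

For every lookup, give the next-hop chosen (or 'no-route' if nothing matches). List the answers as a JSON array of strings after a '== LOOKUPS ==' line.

Trace:
  + 94.166.128.0/20 (H0) depth=20
  - 94.166.128.0/20 clear@20
  + 64.0.0.0/3 (H4) depth=3
  + 158.96.0.0/12 (H3) depth=12
  + 158.0.0.0/8 (H4) depth=8
  lookup 158.0.181.64: bits 100111100 walk d0:-→d1:-→d2:-→d3:-→d4:-→d5:-→d6:-→d7:-→d8:H4→d9:- -> H4
  + 0.0.0.0/0 (H1) depth=0
  + 156.0.0.0/6 (H4) depth=6
  lookup 158.0.0.166: bits 100111100 walk d0:H1→d1:-→d2:-→d3:-→d4:-→d5:-→d6:H4→d7:-→d8:H4→d9:- -> H4
  lookup 158.7.254.241: bits 100111100 walk d0:H1→d1:-→d2:-→d3:-→d4:-→d5:-→d6:H4→d7:-→d8:H4→d9:- -> H4
  lookup 7.154.181.23: bits 0 walk d0:H1→d1:- -> H1
  + 0.0.0.0/0 (H1) depth=0
  + 94.166.128.0/21 (H4) depth=21
  + 158.107.166.181/32 (H2) depth=32
  + 20.0.0.0/8 (H2) depth=8
  lookup 158.96.0.7: bits 100111100110 walk d0:H1→d1:-→d2:-→d3:-→d4:-→d5:-→d6:H4→d7:-→d8:H4→d9:-→d10:-→d11:-→d12:H3 -> H3
  lookup 94.166.128.0: bits 010111101010011010000 walk d0:H1→d1:-→d2:-→d3:H4→d4:-→d5:-→d6:-→d7:-→d8:-→d9:-→d10:-→d11:-→d12:-→d13:-→d14:-→d15:-→d16:-→d17:-→d18:-→d19:-→d20:-→d21:H4 -> H4
  + 94.166.128.212/32 (H2) depth=32
  + 20.237.12.27/32 (H1) depth=32
  + 20.237.0.0/18 (H2) depth=18
  + 0.0.0.0/0 (H1) depth=0
  + 0.0.0.0/1 (H2) depth=1
  lookup 38.20.31.144: bits 00 walk d0:H1→d1:H2→d2:- -> H2
  lookup 64.0.0.5: bits 010 walk d0:H1→d1:H2→d2:-→d3:H4 -> H4
  - 158.0.0.0/8 clear@8
  - 0.0.0.0/0 clear@0
  - 20.237.0.0/18 clear@18
  lookup 0.0.0.0: bits 000 walk d0:-→d1:H2→d2:-→d3:- -> H2
  + 20.237.12.27/32 (H4) depth=32
  lookup 167.30.13.40: bits 10 walk d0:-→d1:-→d2:- -> no-route
  lookup 20.237.12.27: bits 00010100111011010000110000011011 walk d0:-→d1:H2→d2:-→d3:-→d4:-→d5:-→d6:-→d7:-→d8:H2→d9:-→d10:-→d11:-→d12:-→d13:-→d14:-→d15:-→d16:-→d17:-→d18:-→d19:-→d20:-→d21:-→d22:-→d23:-→d24:-→d25:-→d26:-→d27:-→d28:-→d29:-→d30:-→d31:-→d32:H4 -> H4
  + 20.237.12.16/28 (H4) depth=28
  lookup 94.166.128.50: bits 010111101010011010000000 walk d0:-→d1:H2→d2:-→d3:H4→d4:-→d5:-→d6:-→d7:-→d8:-→d9:-→d10:-→d11:-→d12:-→d13:-→d14:-→d15:-→d16:-→d17:-→d18:-→d19:-→d20:-→d21:H4→d22:-→d23:-→d24:- -> H4
  + 20.237.12.27/32 (H0) depth=32
  - 20.0.0.0/8 clear@8

== LOOKUPS ==
["H4","H4","H4","H1","H3","H4","H2","H4","H2","no-route","H4","H4"]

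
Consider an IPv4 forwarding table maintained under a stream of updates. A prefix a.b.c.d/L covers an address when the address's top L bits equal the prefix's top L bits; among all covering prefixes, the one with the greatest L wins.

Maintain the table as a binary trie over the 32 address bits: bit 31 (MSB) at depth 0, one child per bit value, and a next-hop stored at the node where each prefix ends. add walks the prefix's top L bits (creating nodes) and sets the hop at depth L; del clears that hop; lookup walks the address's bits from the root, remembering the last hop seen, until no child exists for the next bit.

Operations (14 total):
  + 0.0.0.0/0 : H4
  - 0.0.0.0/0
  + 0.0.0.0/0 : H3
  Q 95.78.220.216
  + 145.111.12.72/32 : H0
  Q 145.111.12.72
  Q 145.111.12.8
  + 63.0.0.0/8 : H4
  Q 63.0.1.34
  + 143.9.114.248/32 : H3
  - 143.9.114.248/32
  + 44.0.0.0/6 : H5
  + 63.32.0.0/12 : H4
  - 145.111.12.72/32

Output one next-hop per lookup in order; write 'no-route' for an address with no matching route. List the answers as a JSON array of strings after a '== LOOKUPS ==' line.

Trace:
  add 0.0.0.0/0 -> H4 at depth 0
  - 0.0.0.0/0 clear@0
  add 0.0.0.0/0 -> H3 at depth 0
  lookup 95.78.220.216: bits ε walk d0:H3 -> H3
  add 145.111.12.72/32 -> H0 at depth 32
  lookup 145.111.12.72: bits 10010001011011110000110001001000 walk d0:H3→d1:-→d2:-→d3:-→d4:-→d5:-→d6:-→d7:-→d8:-→d9:-→d10:-→d11:-→d12:-→d13:-→d14:-→d15:-→d16:-→d17:-→d18:-→d19:-→d20:-→d21:-→d22:-→d23:-→d24:-→d25:-→d26:-→d27:-→d28:-→d29:-→d30:-→d31:-→d32:H0 -> H0
  lookup 145.111.12.8: bits 1001000101101111000011000 walk d0:H3→d1:-→d2:-→d3:-→d4:-→d5:-→d6:-→d7:-→d8:-→d9:-→d10:-→d11:-→d12:-→d13:-→d14:-→d15:-→d16:-→d17:-→d18:-→d19:-→d20:-→d21:-→d22:-→d23:-→d24:-→d25:- -> H3
  add 63.0.0.0/8 -> H4 at depth 8
  lookup 63.0.1.34: bits 00111111 walk d0:H3→d1:-→d2:-→d3:-→d4:-→d5:-→d6:-→d7:-→d8:H4 -> H4
  add 143.9.114.248/32 -> H3 at depth 32
  - 143.9.114.248/32 clear@32
  add 44.0.0.0/6 -> H5 at depth 6
  add 63.32.0.0/12 -> H4 at depth 12
  - 145.111.12.72/32 clear@32

== LOOKUPS ==
["H3","H0","H3","H4"]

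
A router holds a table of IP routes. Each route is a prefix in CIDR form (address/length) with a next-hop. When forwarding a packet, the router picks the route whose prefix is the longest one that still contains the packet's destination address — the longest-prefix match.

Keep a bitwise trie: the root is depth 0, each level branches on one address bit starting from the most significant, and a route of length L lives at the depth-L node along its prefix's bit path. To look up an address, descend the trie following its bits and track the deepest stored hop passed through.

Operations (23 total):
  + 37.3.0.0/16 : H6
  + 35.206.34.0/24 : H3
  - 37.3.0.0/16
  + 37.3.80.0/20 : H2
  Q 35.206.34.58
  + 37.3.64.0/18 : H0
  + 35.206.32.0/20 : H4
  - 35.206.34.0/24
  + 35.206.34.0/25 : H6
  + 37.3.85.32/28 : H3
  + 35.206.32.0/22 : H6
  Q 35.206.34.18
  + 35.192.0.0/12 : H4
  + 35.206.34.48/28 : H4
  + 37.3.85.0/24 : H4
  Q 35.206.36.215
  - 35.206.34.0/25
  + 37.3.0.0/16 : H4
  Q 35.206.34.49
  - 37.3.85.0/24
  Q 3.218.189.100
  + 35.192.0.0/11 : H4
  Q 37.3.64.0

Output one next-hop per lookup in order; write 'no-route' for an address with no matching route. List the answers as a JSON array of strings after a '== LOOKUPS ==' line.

Trace:
  add 37.3.0.0/16 -> H6 at depth 16
  add 35.206.34.0/24 -> H3 at depth 24
  - 37.3.0.0/16 clear@16
  add 37.3.80.0/20 -> H2 at depth 20
  lookup 35.206.34.58: bits 001000111100111000100010 walk d0:-→d1:-→d2:-→d3:-→d4:-→d5:-→d6:-→d7:-→d8:-→d9:-→d10:-→d11:-→d12:-→d13:-→d14:-→d15:-→d16:-→d17:-→d18:-→d19:-→d20:-→d21:-→d22:-→d23:-→d24:H3 -> H3
  add 37.3.64.0/18 -> H0 at depth 18
  add 35.206.32.0/20 -> H4 at depth 20
  - 35.206.34.0/24 clear@24
  add 35.206.34.0/25 -> H6 at depth 25
  add 37.3.85.32/28 -> H3 at depth 28
  add 35.206.32.0/22 -> H6 at depth 22
  lookup 35.206.34.18: bits 0010001111001110001000100 walk d0:-→d1:-→d2:-→d3:-→d4:-→d5:-→d6:-→d7:-→d8:-→d9:-→d10:-→d11:-→d12:-→d13:-→d14:-→d15:-→d16:-→d17:-→d18:-→d19:-→d20:H4→d21:-→d22:H6→d23:-→d24:-→d25:H6 -> H6
  add 35.192.0.0/12 -> H4 at depth 12
  add 35.206.34.48/28 -> H4 at depth 28
  add 37.3.85.0/24 -> H4 at depth 24
  lookup 35.206.36.215: bits 001000111100111000100 walk d0:-→d1:-→d2:-→d3:-→d4:-→d5:-→d6:-→d7:-→d8:-→d9:-→d10:-→d11:-→d12:H4→d13:-→d14:-→d15:-→d16:-→d17:-→d18:-→d19:-→d20:H4→d21:- -> H4
  - 35.206.34.0/25 clear@25
  add 37.3.0.0/16 -> H4 at depth 16
  lookup 35.206.34.49: bits 0010001111001110001000100011 walk d0:-→d1:-→d2:-→d3:-→d4:-→d5:-→d6:-→d7:-→d8:-→d9:-→d10:-→d11:-→d12:H4→d13:-→d14:-→d15:-→d16:-→d17:-→d18:-→d19:-→d20:H4→d21:-→d22:H6→d23:-→d24:-→d25:-→d26:-→d27:-→d28:H4 -> H4
  - 37.3.85.0/24 clear@24
  lookup 3.218.189.100: bits 00 walk d0:-→d1:-→d2:- -> no-route
  add 35.192.0.0/11 -> H4 at depth 11
  lookup 37.3.64.0: bits 0010010100000011010 walk d0:-→d1:-→d2:-→d3:-→d4:-→d5:-→d6:-→d7:-→d8:-→d9:-→d10:-→d11:-→d12:-→d13:-→d14:-→d15:-→d16:H4→d17:-→d18:H0→d19:- -> H0

== LOOKUPS ==
["H3","H6","H4","H4","no-route","H0"]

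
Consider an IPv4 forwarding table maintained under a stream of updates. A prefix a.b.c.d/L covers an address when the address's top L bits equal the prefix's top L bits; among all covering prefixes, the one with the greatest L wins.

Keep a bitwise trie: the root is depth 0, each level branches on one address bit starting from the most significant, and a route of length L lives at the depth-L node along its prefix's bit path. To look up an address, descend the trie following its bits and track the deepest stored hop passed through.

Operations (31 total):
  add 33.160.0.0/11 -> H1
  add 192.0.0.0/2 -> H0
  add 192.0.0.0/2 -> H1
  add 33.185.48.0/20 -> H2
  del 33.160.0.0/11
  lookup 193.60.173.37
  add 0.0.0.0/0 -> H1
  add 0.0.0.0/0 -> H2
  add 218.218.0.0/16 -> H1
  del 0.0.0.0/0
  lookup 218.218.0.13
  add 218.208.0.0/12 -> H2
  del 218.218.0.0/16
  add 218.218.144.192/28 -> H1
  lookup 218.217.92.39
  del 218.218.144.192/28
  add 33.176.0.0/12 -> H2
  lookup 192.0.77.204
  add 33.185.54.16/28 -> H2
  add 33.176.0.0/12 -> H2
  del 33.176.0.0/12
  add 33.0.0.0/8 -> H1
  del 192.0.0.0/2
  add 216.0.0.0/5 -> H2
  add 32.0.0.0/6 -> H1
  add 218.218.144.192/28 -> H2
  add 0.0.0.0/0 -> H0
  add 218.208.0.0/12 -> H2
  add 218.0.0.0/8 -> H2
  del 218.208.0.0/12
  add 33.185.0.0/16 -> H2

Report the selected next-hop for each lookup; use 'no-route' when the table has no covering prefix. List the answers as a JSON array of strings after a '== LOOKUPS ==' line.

Apply in order:
  + 33.160.0.0/11 (H1) depth=11
  + 192.0.0.0/2 (H0) depth=2
  + 192.0.0.0/2 (H1) depth=2
  + 33.185.48.0/20 (H2) depth=20
  del 33.160.0.0/11 (clear depth 11)
  Q 193.60.173.37: descend 11 ; hops seen [H1] ; pick H1
  + 0.0.0.0/0 (H1) depth=0
  + 0.0.0.0/0 (H2) depth=0
  + 218.218.0.0/16 (H1) depth=16
  del 0.0.0.0/0 (clear depth 0)
  Q 218.218.0.13: descend 1101101011011010 ; hops seen [H1,H1] ; pick H1
  + 218.208.0.0/12 (H2) depth=12
  del 218.218.0.0/16 (clear depth 16)
  + 218.218.144.192/28 (H1) depth=28
  Q 218.217.92.39: descend 11011010110110 ; hops seen [H1,H2] ; pick H2
  del 218.218.144.192/28 (clear depth 28)
  + 33.176.0.0/12 (H2) depth=12
  Q 192.0.77.204: descend 110 ; hops seen [H1] ; pick H1
  + 33.185.54.16/28 (H2) depth=28
  + 33.176.0.0/12 (H2) depth=12
  del 33.176.0.0/12 (clear depth 12)
  + 33.0.0.0/8 (H1) depth=8
  del 192.0.0.0/2 (clear depth 2)
  + 216.0.0.0/5 (H2) depth=5
  + 32.0.0.0/6 (H1) depth=6
  + 218.218.144.192/28 (H2) depth=28
  + 0.0.0.0/0 (H0) depth=0
  + 218.208.0.0/12 (H2) depth=12
  + 218.0.0.0/8 (H2) depth=8
  del 218.208.0.0/12 (clear depth 12)
  + 33.185.0.0/16 (H2) depth=16

== LOOKUPS ==
["H1","H1","H2","H1"]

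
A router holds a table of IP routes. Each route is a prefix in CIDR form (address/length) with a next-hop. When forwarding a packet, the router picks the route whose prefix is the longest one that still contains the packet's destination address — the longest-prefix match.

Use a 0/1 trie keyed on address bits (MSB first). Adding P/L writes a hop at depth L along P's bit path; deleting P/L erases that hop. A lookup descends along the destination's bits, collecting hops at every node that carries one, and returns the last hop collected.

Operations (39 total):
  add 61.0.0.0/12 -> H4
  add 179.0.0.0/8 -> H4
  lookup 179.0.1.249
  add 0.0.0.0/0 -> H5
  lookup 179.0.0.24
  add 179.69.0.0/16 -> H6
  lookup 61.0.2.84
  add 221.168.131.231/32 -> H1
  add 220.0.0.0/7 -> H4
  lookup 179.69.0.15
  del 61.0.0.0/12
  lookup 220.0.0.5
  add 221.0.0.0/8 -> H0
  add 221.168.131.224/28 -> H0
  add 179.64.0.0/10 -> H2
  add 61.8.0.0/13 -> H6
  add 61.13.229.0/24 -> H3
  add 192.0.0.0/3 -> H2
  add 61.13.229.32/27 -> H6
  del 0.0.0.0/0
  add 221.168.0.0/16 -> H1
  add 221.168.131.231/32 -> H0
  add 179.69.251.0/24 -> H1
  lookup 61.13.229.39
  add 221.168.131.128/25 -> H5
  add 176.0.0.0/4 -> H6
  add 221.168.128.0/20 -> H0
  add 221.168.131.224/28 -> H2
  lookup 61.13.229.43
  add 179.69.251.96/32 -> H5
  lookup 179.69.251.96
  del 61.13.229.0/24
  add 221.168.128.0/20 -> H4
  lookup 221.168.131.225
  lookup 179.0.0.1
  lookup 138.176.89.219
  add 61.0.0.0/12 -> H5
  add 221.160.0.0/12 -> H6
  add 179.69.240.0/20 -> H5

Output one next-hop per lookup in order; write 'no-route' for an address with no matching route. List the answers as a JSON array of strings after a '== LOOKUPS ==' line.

Trace:
  add 61.0.0.0/12 -> H4 at depth 12
  add 179.0.0.0/8 -> H4 at depth 8
  Q 179.0.1.249: descend 10110011 ; hops seen [H4] ; pick H4
  add 0.0.0.0/0 -> H5 at depth 0
  Q 179.0.0.24: descend 10110011 ; hops seen [H5,H4] ; pick H4
  add 179.69.0.0/16 -> H6 at depth 16
  Q 61.0.2.84: descend 001111010000 ; hops seen [H5,H4] ; pick H4
  add 221.168.131.231/32 -> H1 at depth 32
  add 220.0.0.0/7 -> H4 at depth 7
  Q 179.69.0.15: descend 1011001101000101 ; hops seen [H5,H4,H6] ; pick H6
  - 61.0.0.0/12 clear@12
  Q 220.0.0.5: descend 1101110 ; hops seen [H5,H4] ; pick H4
  add 221.0.0.0/8 -> H0 at depth 8
  add 221.168.131.224/28 -> H0 at depth 28
  add 179.64.0.0/10 -> H2 at depth 10
  add 61.8.0.0/13 -> H6 at depth 13
  add 61.13.229.0/24 -> H3 at depth 24
  add 192.0.0.0/3 -> H2 at depth 3
  add 61.13.229.32/27 -> H6 at depth 27
  - 0.0.0.0/0 clear@0
  add 221.168.0.0/16 -> H1 at depth 16
  add 221.168.131.231/32 -> H0 at depth 32
  add 179.69.251.0/24 -> H1 at depth 24
  Q 61.13.229.39: descend 001111010000110111100101001 ; hops seen [H6,H3,H6] ; pick H6
  add 221.168.131.128/25 -> H5 at depth 25
  add 176.0.0.0/4 -> H6 at depth 4
  add 221.168.128.0/20 -> H0 at depth 20
  add 221.168.131.224/28 -> H2 at depth 28
  Q 61.13.229.43: descend 001111010000110111100101001 ; hops seen [H6,H3,H6] ; pick H6
  add 179.69.251.96/32 -> H5 at depth 32
  Q 179.69.251.96: descend 10110011010001011111101101100000 ; hops seen [H6,H4,H2,H6,H1,H5] ; pick H5
  - 61.13.229.0/24 clear@24
  add 221.168.128.0/20 -> H4 at depth 20
  Q 221.168.131.225: descend 11011101101010001000001111100 ; hops seen [H2,H4,H0,H1,H4,H5,H2] ; pick H2
  Q 179.0.0.1: descend 101100110 ; hops seen [H6,H4] ; pick H4
  Q 138.176.89.219: descend 10 ; hops seen [∅] ; pick no-route
  add 61.0.0.0/12 -> H5 at depth 12
  add 221.160.0.0/12 -> H6 at depth 12
  add 179.69.240.0/20 -> H5 at depth 20

== LOOKUPS ==
["H4","H4","H4","H6","H4","H6","H6","H5","H2","H4","no-route"]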